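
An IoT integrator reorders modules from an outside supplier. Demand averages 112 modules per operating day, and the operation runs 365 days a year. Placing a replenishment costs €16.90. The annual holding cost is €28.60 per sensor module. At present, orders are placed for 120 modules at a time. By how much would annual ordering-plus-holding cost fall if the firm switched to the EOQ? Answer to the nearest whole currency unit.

Extra cost ≈ €1,187 per year

Annual demand D = 112 × 365 = 40,880.
EOQ = √(2DS/H) = √(2 × 40,880 × 16.9 / 28.6) ≈ 219.80.
Cost at Q* = (D/Q*)S + (Q*/2)H = √(2DSH) ≈ €6,286.32.
Cost at Q = 120: (40,880/120)×16.9 + (120/2)×28.6 = €5,757.27 + €1,716.00 = €7,473.27.
Excess = €7,473.27 − €6,286.32 = €1,186.94.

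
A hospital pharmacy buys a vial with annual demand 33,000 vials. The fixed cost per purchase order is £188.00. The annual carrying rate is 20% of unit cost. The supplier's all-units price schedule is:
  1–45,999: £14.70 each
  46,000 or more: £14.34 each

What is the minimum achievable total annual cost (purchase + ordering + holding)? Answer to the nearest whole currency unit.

Holding cost per unit per year at price C is H = 0.20·C.
Candidates are each tier's EOQ (if it falls in that tier) and each price-break quantity.
EOQ at £14.70 = 2054.4 (feasible in tier 1): TC = 33,000×£14.70 + (33,000/2054.4)×188 + (2054.4/2)×0.20×£14.70 = £491,139.83.
EOQ at £14.34 = 2080.0 < 46000, so use break Q=46000: TC = 33,000×£14.34 + (33,000/46000.0)×188 + (46000.0/2)×0.20×£14.34 = £539,318.87.
Lowest total cost among the candidates is at Q = 2054.4.

TC* ≈ £491,140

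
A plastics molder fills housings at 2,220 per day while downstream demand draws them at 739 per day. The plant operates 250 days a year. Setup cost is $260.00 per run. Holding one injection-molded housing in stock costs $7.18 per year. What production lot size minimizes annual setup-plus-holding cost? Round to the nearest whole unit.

Annual demand D = 739 × 250 = 184,750.
Production build-up factor (1 − d/p) = 1 − 739/2,220 = 0.6671.
Q* = √(2DS / (H(1 − d/p))) = √(2 × 184,750 × 260 / (7.18 × 0.6671)).
= √(96,070,000 / 4.7899) ≈ 4478.480.

Q* ≈ 4,478 housings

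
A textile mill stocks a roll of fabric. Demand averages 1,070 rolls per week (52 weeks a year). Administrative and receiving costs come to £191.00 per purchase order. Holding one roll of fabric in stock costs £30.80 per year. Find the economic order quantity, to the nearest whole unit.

Annual demand D = 1,070 × 52 = 55,640.
EOQ = √(2DS / H) = √(2 × 55,640 × 191 / 30.8).
= √(21,254,480 / 30.8) = √690,080.5195 ≈ 830.711.

Q* ≈ 831 rolls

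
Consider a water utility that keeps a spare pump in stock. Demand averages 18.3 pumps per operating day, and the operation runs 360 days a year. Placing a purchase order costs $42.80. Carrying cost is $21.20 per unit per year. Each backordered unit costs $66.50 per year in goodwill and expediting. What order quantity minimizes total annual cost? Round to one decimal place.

Q* ≈ 187.3 pumps

Annual demand D = 18.3 × 360 = 6,588.
With planned backorders, Q* = √(2DS/H) · √((H+B)/B).
√(2DS/H) = √(2 × 6,588 × 42.8 / 21.2) = 163.097.
√((H+B)/B) = √((21.2+66.5)/66.5) = 1.1484.
Q* ≈ 187.299.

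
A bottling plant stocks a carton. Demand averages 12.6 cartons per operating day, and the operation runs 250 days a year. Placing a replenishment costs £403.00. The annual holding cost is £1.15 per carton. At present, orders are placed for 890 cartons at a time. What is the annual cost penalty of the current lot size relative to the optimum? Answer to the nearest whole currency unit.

Extra cost ≈ £229 per year

Annual demand D = 12.6 × 250 = 3,150.
EOQ = √(2DS/H) = √(2 × 3,150 × 403 / 1.15) ≈ 1485.85.
Cost at Q* = (D/Q*)S + (Q*/2)H = √(2DSH) ≈ £1,708.72.
Cost at Q = 890: (3,150/890)×403 + (890/2)×1.15 = £1,426.35 + £511.75 = £1,938.10.
Excess = £1,938.10 − £1,708.72 = £229.38.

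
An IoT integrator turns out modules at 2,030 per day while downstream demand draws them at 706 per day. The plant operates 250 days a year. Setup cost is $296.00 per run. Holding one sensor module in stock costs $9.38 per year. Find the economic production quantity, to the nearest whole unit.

Annual demand D = 706 × 250 = 176,500.
Production build-up factor (1 − d/p) = 1 − 706/2,030 = 0.6522.
Q* = √(2DS / (H(1 − d/p))) = √(2 × 176,500 × 296 / (9.38 × 0.6522)).
= √(104,488,000 / 6.1178) ≈ 4132.718.

Q* ≈ 4,133 modules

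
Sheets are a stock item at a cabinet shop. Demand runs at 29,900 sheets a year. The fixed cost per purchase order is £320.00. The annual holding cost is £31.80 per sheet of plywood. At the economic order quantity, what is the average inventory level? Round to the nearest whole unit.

The optimal lot size = √(2DS/H) = √(2 × 29,900 × 320 / 31.8) ≈ 775.73.
Average inventory = Q*/2 ≈ 775.73 / 2 = 387.866.

Average inventory ≈ 388 sheets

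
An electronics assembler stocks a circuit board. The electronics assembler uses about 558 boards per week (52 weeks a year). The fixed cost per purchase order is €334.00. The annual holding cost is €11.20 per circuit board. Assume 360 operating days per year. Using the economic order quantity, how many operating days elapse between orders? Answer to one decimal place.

T ≈ 16.3 days

Annual demand D = 558 × 52 = 29,016.
EOQ = √(2DS/H) = √(2 × 29,016 × 334 / 11.2) ≈ 1315.52.
Cycle time = Q*/D × 360 = 1315.52 / 29,016 × 360 ≈ 16.322 days.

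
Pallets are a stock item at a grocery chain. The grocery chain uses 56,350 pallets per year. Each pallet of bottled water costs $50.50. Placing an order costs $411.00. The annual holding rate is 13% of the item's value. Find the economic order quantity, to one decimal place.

Q* ≈ 2,656.2 pallets

Holding cost H = 0.13 × $50.50 = $6.5650 per unit per year.
EOQ = √(2DS / H) = √(2 × 56,350 × 411 / 6.565).
= √(46,319,700 / 6.565) = √7,055,552.1706 ≈ 2656.229.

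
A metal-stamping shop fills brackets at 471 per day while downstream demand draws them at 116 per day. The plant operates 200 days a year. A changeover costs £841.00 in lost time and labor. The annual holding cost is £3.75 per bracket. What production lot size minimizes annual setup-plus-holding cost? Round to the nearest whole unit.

Q* ≈ 3,716 brackets

Annual demand D = 116 × 200 = 23,200.
Production build-up factor (1 − d/p) = 1 − 116/471 = 0.7537.
Q* = √(2DS / (H(1 − d/p))) = √(2 × 23,200 × 841 / (3.75 × 0.7537)).
= √(39,022,400 / 2.8264) ≈ 3715.674.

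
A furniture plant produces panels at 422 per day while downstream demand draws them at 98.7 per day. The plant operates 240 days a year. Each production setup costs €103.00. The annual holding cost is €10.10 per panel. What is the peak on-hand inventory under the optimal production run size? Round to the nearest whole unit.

Annual demand D = 98.7 × 240 = 23,688.
Production build-up factor (1 − d/p) = 1 − 98.7/422 = 0.7661.
Q* = √(2DS / (H(1 − d/p))) = √(2 × 23,688 × 103 / (10.1 × 0.7661)).
= √(4,879,728 / 7.7377) ≈ 794.128.
Maximum inventory = Q*(1 − d/p) = 794.128 × 0.7661 ≈ 608.392.

I_max ≈ 608 panels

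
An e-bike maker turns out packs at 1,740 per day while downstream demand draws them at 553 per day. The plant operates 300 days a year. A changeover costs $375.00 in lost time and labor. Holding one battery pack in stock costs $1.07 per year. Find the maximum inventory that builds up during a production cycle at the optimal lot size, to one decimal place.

I_max ≈ 8,906.6 packs

Annual demand D = 553 × 300 = 165,900.
Production build-up factor (1 − d/p) = 1 − 553/1,740 = 0.6822.
Q* = √(2DS / (H(1 − d/p))) = √(2 × 165,900 × 375 / (1.07 × 0.6822)).
= √(124,425,000 / 0.7299) ≈ 13056.032.
Maximum inventory = Q*(1 − d/p) = 13056.032 × 0.6822 ≈ 8906.615.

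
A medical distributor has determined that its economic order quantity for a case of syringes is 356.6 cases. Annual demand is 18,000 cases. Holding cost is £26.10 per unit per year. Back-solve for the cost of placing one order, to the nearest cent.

The basic EOQ model gives Q* = √(2DS/H); rearrange for the unknown.
From Q* = √(2DS/H): S = Q*²H / (2D) = 356.6² × 26.1 / (2 × 18,000) = 92.1936.

S ≈ £92.19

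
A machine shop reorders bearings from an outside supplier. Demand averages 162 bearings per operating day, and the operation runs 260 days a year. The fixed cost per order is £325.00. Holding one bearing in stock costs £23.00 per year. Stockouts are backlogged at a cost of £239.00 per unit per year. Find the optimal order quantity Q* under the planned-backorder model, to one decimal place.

Annual demand D = 162 × 260 = 42,120.
With planned backorders, Q* = √(2DS/H) · √((H+B)/B).
√(2DS/H) = √(2 × 42,120 × 325 / 23) = 1091.031.
√((H+B)/B) = √((23+239)/239) = 1.0470.
Q* ≈ 1142.322.

Q* ≈ 1,142.3 bearings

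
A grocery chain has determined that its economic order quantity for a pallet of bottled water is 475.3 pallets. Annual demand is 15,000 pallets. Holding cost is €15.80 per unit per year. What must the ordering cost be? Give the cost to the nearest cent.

S ≈ €118.98

Squaring Q* = √(2DS/H) gives Q*² = 2DS/H.
From Q* = √(2DS/H): S = Q*²H / (2D) = 475.3² × 15.8 / (2 × 15,000) = 118.9793.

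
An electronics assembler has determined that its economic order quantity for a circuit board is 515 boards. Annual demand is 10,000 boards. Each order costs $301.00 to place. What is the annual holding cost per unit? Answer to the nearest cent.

H ≈ $22.70

The basic EOQ model gives Q* = √(2DS/H); rearrange for the unknown.
From Q* = √(2DS/H): H = 2DS / Q*² = 2 × 10,000 × 301 / 515² = 22.6977.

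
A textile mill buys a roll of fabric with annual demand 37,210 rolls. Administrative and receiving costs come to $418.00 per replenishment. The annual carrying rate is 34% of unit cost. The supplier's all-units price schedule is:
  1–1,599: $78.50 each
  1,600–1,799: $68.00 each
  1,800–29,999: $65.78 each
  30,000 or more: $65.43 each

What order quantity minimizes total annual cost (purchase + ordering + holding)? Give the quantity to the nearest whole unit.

Q* ≈ 1,800 rolls

Holding cost per unit per year at price C is H = 0.34·C.
Candidates are each tier's EOQ (if it falls in that tier) and each price-break quantity.
EOQ at $78.50 = 1079.6 (feasible in tier 1): TC = 37,210×$78.50 + (37,210/1079.6)×418 + (1079.6/2)×0.34×$78.50 = $2,949,799.25.
EOQ at $68.00 = 1159.9 < 1600, so use break Q=1600: TC = 37,210×$68.00 + (37,210/1600.0)×418 + (1600.0/2)×0.34×$68.00 = $2,558,497.11.
EOQ at $65.78 = 1179.4 < 1800, so use break Q=1800: TC = 37,210×$65.78 + (37,210/1800.0)×418 + (1800.0/2)×0.34×$65.78 = $2,476,443.47.
EOQ at $65.43 = 1182.5 < 30000, so use break Q=30000: TC = 37,210×$65.43 + (37,210/30000.0)×418 + (30000.0/2)×0.34×$65.43 = $2,768,861.76.
Lowest total cost is $2,476,443.47 at Q = 1800.0.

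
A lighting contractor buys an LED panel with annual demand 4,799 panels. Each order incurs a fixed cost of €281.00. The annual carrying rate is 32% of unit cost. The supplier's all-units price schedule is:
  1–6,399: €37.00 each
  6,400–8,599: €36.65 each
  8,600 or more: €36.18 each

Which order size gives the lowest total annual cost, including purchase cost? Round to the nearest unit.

Q* ≈ 477 panels

Holding cost per unit per year at price C is H = 0.32·C.
Evaluate total cost at each tier's feasible EOQ or, if the EOQ is below the tier, at the tier's minimum quantity.
EOQ at €37.00 = 477.3 (feasible in tier 1): TC = 4,799×€37.00 + (4,799/477.3)×281 + (477.3/2)×0.32×€37.00 = €183,213.92.
EOQ at €36.65 = 479.5 < 6400, so use break Q=6400: TC = 4,799×€36.65 + (4,799/6400.0)×281 + (6400.0/2)×0.32×€36.65 = €213,623.66.
EOQ at €36.18 = 482.7 < 8600, so use break Q=8600: TC = 4,799×€36.18 + (4,799/8600.0)×281 + (8600.0/2)×0.32×€36.18 = €223,568.30.
Lowest total cost is €183,213.92 at Q = 477.3.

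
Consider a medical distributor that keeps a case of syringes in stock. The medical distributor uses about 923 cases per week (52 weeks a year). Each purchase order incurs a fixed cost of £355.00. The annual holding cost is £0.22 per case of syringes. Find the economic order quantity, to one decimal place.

Annual demand D = 923 × 52 = 47,996.
EOQ = √(2DS / H) = √(2 × 47,996 × 355 / 0.22).
= √(34,077,160 / 0.22) = √154,896,181.8182 ≈ 12445.729.

Q* ≈ 12,445.7 cases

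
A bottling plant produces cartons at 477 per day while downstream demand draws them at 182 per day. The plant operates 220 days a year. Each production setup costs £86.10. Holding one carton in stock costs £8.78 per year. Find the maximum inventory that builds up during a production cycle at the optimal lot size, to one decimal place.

I_max ≈ 696.9 cartons

Annual demand D = 182 × 220 = 40,040.
Production build-up factor (1 − d/p) = 1 − 182/477 = 0.6184.
Q* = √(2DS / (H(1 − d/p))) = √(2 × 40,040 × 86.1 / (8.78 × 0.6184)).
= √(6,894,888 / 5.43) ≈ 1126.846.
Maximum inventory = Q*(1 − d/p) = 1126.846 × 0.6184 ≈ 696.896.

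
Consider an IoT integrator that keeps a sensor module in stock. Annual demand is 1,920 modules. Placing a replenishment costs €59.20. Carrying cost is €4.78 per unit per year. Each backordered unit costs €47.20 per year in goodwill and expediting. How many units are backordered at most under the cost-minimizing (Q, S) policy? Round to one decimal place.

With planned backorders, Q* = √(2DS/H) · √((H+B)/B).
√(2DS/H) = √(2 × 1,920 × 59.2 / 4.78) = 218.078.
√((H+B)/B) = √((4.78+47.2)/47.2) = 1.0494.
Q* ≈ 228.855.
S* = Q* · H/(H+B) = 228.855 × 4.78/51.98 ≈ 21.045.

S* ≈ 21.0 modules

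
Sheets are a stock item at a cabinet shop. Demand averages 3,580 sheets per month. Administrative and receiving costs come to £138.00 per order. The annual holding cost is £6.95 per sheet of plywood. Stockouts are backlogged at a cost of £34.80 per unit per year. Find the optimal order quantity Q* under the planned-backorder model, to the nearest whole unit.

Annual demand D = 3,580 × 12 = 42,960.
With planned backorders, Q* = √(2DS/H) · √((H+B)/B).
√(2DS/H) = √(2 × 42,960 × 138 / 6.95) = 1306.154.
√((H+B)/B) = √((6.95+34.8)/34.8) = 1.0953.
Q* ≈ 1430.648.

Q* ≈ 1,431 sheets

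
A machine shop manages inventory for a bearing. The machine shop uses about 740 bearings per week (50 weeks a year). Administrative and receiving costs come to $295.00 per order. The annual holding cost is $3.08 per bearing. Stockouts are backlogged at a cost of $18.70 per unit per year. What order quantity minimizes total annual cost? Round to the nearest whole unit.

Annual demand D = 740 × 50 = 37,000.
With planned backorders, Q* = √(2DS/H) · √((H+B)/B).
√(2DS/H) = √(2 × 37,000 × 295 / 3.08) = 2662.266.
√((H+B)/B) = √((3.08+18.7)/18.7) = 1.0792.
Q* ≈ 2873.159.

Q* ≈ 2,873 bearings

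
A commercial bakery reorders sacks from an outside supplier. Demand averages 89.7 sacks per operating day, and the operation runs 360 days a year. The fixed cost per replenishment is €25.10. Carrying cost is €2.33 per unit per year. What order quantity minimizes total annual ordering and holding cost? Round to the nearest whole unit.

Q* ≈ 834 sacks

Annual demand D = 89.7 × 360 = 32,292.
EOQ = √(2DS / H) = √(2 × 32,292 × 25.1 / 2.33).
= √(1,621,058.4 / 2.33) = √695,733.2189 ≈ 834.106.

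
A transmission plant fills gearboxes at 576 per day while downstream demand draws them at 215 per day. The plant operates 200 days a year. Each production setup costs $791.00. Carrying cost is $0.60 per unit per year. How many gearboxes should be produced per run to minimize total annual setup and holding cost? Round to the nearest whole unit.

Q* ≈ 13,450 gearboxes

Annual demand D = 215 × 200 = 43,000.
Production build-up factor (1 − d/p) = 1 − 215/576 = 0.6267.
Q* = √(2DS / (H(1 − d/p))) = √(2 × 43,000 × 791 / (0.6 × 0.6267)).
= √(68,026,000 / 0.376) ≈ 13449.913.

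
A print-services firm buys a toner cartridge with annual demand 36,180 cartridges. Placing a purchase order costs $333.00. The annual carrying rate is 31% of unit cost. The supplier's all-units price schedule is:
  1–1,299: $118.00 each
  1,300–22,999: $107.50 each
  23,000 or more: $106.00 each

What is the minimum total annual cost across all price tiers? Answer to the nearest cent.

Holding cost per unit per year at price C is H = 0.31·C.
Evaluate total cost at each tier's feasible EOQ or, if the EOQ is below the tier, at the tier's minimum quantity.
EOQ at $118.00 = 811.6 (feasible in tier 1): TC = 36,180×$118.00 + (36,180/811.6)×333 + (811.6/2)×0.31×$118.00 = $4,298,928.84.
EOQ at $107.50 = 850.3 < 1300, so use break Q=1300: TC = 36,180×$107.50 + (36,180/1300.0)×333 + (1300.0/2)×0.31×$107.50 = $3,920,278.90.
EOQ at $106.00 = 856.3 < 23000, so use break Q=23000: TC = 36,180×$106.00 + (36,180/23000.0)×333 + (23000.0/2)×0.31×$106.00 = $4,213,493.82.
Lowest total cost among the candidates is at Q = 1300.0.

TC* ≈ $3,920,278.90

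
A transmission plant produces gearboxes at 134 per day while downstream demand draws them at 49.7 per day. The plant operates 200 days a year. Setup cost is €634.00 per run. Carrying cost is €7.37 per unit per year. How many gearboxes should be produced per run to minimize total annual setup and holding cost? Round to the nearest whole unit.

Q* ≈ 1,649 gearboxes

Annual demand D = 49.7 × 200 = 9,940.
Production build-up factor (1 − d/p) = 1 − 49.7/134 = 0.6291.
Q* = √(2DS / (H(1 − d/p))) = √(2 × 9,940 × 634 / (7.37 × 0.6291)).
= √(12,603,920 / 4.6365) ≈ 1648.761.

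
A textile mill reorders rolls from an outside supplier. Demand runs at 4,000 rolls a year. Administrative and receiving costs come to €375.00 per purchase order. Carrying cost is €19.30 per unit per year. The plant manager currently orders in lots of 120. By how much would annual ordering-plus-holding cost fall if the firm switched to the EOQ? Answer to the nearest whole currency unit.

Extra cost ≈ €6,049 per year

EOQ = √(2DS/H) = √(2 × 4,000 × 375 / 19.3) ≈ 394.26.
Cost at Q* = (D/Q*)S + (Q*/2)H = √(2DSH) ≈ €7,609.20.
Cost at Q = 120: (4,000/120)×375 + (120/2)×19.3 = €12,500.00 + €1,158.00 = €13,658.00.
Excess = €13,658.00 − €7,609.20 = €6,048.80.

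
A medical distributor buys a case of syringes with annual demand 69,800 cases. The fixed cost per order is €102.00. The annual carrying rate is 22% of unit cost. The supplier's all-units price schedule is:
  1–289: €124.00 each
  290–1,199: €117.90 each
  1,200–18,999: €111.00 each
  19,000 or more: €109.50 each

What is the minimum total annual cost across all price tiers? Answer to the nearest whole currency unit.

TC* ≈ €7,768,385

Holding cost per unit per year at price C is H = 0.22·C.
Candidates are each tier's EOQ (if it falls in that tier) and each price-break quantity.
Tier 1 (€124.00): EOQ = 722.5 exceeds tier's upper bound 289, so this tier is dominated.
EOQ at €117.90 = 740.9 (feasible in tier 2): TC = 69,800×€117.90 + (69,800/740.9)×102 + (740.9/2)×0.22×€117.90 = €8,248,638.13.
EOQ at €111.00 = 763.6 < 1200, so use break Q=1200: TC = 69,800×€111.00 + (69,800/1200.0)×102 + (1200.0/2)×0.22×€111.00 = €7,768,385.00.
EOQ at €109.50 = 768.8 < 19000, so use break Q=19000: TC = 69,800×€109.50 + (69,800/19000.0)×102 + (19000.0/2)×0.22×€109.50 = €7,872,329.72.
Lowest total cost among the candidates is at Q = 1200.0.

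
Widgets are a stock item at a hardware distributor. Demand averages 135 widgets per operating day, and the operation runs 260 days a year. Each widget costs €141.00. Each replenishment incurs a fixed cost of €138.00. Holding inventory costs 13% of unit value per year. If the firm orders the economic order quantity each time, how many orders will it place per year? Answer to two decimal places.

Annual demand D = 135 × 260 = 35,100.
Holding cost H = 0.13 × €141.00 = €18.3300 per unit per year.
EOQ = √(2DS/H) = √(2 × 35,100 × 138 / 18.33) ≈ 726.99.
Orders per year = D / Q* = 35,100 / 726.99 ≈ 48.281.

N ≈ 48.28 orders per year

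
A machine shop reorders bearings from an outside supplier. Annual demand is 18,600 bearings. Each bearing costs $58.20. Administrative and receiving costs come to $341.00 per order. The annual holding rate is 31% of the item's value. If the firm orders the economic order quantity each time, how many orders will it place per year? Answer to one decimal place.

Holding cost H = 0.31 × $58.20 = $18.0420 per unit per year.
Q* = √(2DS/H) = √(2 × 18,600 × 341 / 18.042) ≈ 838.51.
Orders per year = D / Q* = 18,600 / 838.51 ≈ 22.182.

N ≈ 22.2 orders per year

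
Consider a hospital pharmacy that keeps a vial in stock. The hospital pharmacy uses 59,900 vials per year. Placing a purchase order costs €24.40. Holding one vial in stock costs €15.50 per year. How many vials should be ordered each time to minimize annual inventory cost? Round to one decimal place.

EOQ = √(2DS / H) = √(2 × 59,900 × 24.4 / 15.5).
= √(2,923,120 / 15.5) = √188,588.3871 ≈ 434.268.

Q* ≈ 434.3 vials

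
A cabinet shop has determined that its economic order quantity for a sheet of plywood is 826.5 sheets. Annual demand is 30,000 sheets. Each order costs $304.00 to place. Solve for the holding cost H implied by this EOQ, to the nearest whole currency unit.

The basic EOQ model gives Q* = √(2DS/H); rearrange for the unknown.
From Q* = √(2DS/H): H = 2DS / Q*² = 2 × 30,000 × 304 / 826.5² = 26.7017.

H ≈ $27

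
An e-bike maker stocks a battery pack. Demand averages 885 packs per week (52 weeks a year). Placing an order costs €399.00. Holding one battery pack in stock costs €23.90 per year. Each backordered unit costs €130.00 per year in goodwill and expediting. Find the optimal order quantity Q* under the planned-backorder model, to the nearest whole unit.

Annual demand D = 885 × 52 = 46,020.
With planned backorders, Q* = √(2DS/H) · √((H+B)/B).
√(2DS/H) = √(2 × 46,020 × 399 / 23.9) = 1239.584.
√((H+B)/B) = √((23.9+130)/130) = 1.0880.
Q* ≈ 1348.725.

Q* ≈ 1,349 packs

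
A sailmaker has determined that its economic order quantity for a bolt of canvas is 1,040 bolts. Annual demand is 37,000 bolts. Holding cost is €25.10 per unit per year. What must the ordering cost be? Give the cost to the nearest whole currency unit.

S ≈ €367

The basic EOQ model gives Q* = √(2DS/H); rearrange for the unknown.
From Q* = √(2DS/H): S = Q*²H / (2D) = 1,040² × 25.1 / (2 × 37,000) = 366.8670.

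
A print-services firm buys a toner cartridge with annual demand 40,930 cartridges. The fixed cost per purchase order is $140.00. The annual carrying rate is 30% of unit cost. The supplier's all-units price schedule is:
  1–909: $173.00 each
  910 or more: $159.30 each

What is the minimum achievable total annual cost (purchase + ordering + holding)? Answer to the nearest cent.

TC* ≈ $6,548,190.37

Holding cost per unit per year at price C is H = 0.30·C.
Evaluate total cost at each tier's feasible EOQ or, if the EOQ is below the tier, at the tier's minimum quantity.
EOQ at $173.00 = 469.9 (feasible in tier 1): TC = 40,930×$173.00 + (40,930/469.9)×140 + (469.9/2)×0.30×$173.00 = $7,105,278.41.
EOQ at $159.30 = 489.7 < 910, so use break Q=910: TC = 40,930×$159.30 + (40,930/910.0)×140 + (910.0/2)×0.30×$159.30 = $6,548,190.37.
Lowest total cost among the candidates is at Q = 910.0.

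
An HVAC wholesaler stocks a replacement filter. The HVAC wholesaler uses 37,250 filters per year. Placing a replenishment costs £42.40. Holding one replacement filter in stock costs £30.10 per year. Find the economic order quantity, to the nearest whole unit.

EOQ = √(2DS / H) = √(2 × 37,250 × 42.4 / 30.1).
= √(3,158,800 / 30.1) = √104,943.5216 ≈ 323.950.

Q* ≈ 324 filters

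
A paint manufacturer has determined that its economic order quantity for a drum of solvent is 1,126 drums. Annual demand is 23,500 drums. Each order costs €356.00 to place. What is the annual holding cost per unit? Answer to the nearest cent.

Squaring Q* = √(2DS/H) gives Q*² = 2DS/H.
From Q* = √(2DS/H): H = 2DS / Q*² = 2 × 23,500 × 356 / 1,126² = 13.1969.

H ≈ €13.20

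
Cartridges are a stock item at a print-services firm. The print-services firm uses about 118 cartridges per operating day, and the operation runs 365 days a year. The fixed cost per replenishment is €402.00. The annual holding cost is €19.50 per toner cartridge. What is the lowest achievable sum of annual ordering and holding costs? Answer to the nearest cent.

TC* ≈ €25,985.60

Annual demand D = 118 × 365 = 43,070.
The optimal lot size = √(2DS/H) = √(2 × 43,070 × 402 / 19.5) ≈ 1332.59.
At Q*, ordering cost (D/Q*)S equals holding cost (Q*/2)H, each = √(DSH/2).
Minimum total = √(2DSH) = √(2 × 43,070 × 402 × 19.5) ≈ 25985.601.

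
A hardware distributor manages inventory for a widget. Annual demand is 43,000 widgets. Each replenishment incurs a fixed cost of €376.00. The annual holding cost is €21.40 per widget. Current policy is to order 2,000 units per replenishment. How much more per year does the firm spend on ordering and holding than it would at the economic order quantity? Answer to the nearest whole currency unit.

EOQ = √(2DS/H) = √(2 × 43,000 × 376 / 21.4) ≈ 1229.24.
Cost at Q* = (D/Q*)S + (Q*/2)H = √(2DSH) ≈ €26,305.71.
Cost at Q = 2,000: (43,000/2,000)×376 + (2,000/2)×21.4 = €8,084.00 + €21,400.00 = €29,484.00.
Excess = €29,484.00 − €26,305.71 = €3,178.29.

Extra cost ≈ €3,178 per year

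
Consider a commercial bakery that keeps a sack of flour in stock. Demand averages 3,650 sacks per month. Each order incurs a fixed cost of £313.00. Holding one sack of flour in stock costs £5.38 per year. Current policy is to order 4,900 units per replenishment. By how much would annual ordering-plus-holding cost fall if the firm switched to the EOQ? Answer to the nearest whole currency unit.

Extra cost ≈ £3,833 per year

Annual demand D = 3,650 × 12 = 43,800.
EOQ = √(2DS/H) = √(2 × 43,800 × 313 / 5.38) ≈ 2257.53.
Cost at Q* = (D/Q*)S + (Q*/2)H = √(2DSH) ≈ £12,145.50.
Cost at Q = 4,900: (43,800/4,900)×313 + (4,900/2)×5.38 = £2,797.84 + £13,181.00 = £15,978.84.
Excess = £15,978.84 − £12,145.50 = £3,833.34.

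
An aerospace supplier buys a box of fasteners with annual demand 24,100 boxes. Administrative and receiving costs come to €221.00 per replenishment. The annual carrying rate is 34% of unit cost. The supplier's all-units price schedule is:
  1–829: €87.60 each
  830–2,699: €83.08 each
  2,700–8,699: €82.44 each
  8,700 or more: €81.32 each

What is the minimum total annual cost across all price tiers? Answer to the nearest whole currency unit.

Holding cost per unit per year at price C is H = 0.34·C.
Evaluate total cost at each tier's feasible EOQ or, if the EOQ is below the tier, at the tier's minimum quantity.
EOQ at €87.60 = 598.0 (feasible in tier 1): TC = 24,100×€87.60 + (24,100/598.0)×221 + (598.0/2)×0.34×€87.60 = €2,128,971.94.
EOQ at €83.08 = 614.1 < 830, so use break Q=830: TC = 24,100×€83.08 + (24,100/830.0)×221 + (830.0/2)×0.34×€83.08 = €2,020,367.58.
EOQ at €82.44 = 616.5 < 2700, so use break Q=2700: TC = 24,100×€82.44 + (24,100/2700.0)×221 + (2700.0/2)×0.34×€82.44 = €2,026,616.59.
EOQ at €81.32 = 620.7 < 8700, so use break Q=8700: TC = 24,100×€81.32 + (24,100/8700.0)×221 + (8700.0/2)×0.34×€81.32 = €2,080,696.48.
Lowest total cost among the candidates is at Q = 830.0.

TC* ≈ €2,020,368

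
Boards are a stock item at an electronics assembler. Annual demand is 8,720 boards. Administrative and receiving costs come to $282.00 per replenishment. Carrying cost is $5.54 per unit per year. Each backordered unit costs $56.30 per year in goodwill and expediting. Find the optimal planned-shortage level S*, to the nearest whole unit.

With planned backorders, Q* = √(2DS/H) · √((H+B)/B).
√(2DS/H) = √(2 × 8,720 × 282 / 5.54) = 942.200.
√((H+B)/B) = √((5.54+56.3)/56.3) = 1.0480.
Q* ≈ 987.469.
S* = Q* · H/(H+B) = 987.469 × 5.54/61.84 ≈ 88.463.

S* ≈ 88 boards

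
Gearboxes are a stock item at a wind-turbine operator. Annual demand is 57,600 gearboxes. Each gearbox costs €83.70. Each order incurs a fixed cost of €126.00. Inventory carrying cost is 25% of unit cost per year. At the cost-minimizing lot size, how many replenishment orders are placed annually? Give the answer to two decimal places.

Holding cost H = 0.25 × €83.70 = €20.9250 per unit per year.
The optimal lot size = √(2DS/H) = √(2 × 57,600 × 126 / 20.925) ≈ 832.87.
Orders per year = D / Q* = 57,600 / 832.87 ≈ 69.158.

N ≈ 69.16 orders per year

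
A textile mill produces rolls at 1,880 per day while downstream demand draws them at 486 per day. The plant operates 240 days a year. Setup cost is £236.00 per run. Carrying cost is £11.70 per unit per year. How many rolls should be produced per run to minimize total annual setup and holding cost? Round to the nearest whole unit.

Q* ≈ 2,519 rolls

Annual demand D = 486 × 240 = 116,640.
Production build-up factor (1 − d/p) = 1 − 486/1,880 = 0.7415.
Q* = √(2DS / (H(1 − d/p))) = √(2 × 116,640 × 236 / (11.7 × 0.7415)).
= √(55,054,080 / 8.6754) ≈ 2519.123.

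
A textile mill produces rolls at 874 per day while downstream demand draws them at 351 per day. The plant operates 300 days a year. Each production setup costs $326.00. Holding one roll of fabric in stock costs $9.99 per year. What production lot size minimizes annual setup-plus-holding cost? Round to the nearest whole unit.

Q* ≈ 3,389 rolls

Annual demand D = 351 × 300 = 105,300.
Production build-up factor (1 − d/p) = 1 − 351/874 = 0.5984.
Q* = √(2DS / (H(1 − d/p))) = √(2 × 105,300 × 326 / (9.99 × 0.5984)).
= √(68,655,600 / 5.978) ≈ 3388.911.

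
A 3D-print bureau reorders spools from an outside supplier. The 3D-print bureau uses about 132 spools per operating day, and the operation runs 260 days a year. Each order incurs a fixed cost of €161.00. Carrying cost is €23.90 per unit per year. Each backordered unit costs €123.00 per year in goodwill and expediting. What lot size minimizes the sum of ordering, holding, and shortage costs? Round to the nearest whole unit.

Annual demand D = 132 × 260 = 34,320.
With planned backorders, Q* = √(2DS/H) · √((H+B)/B).
√(2DS/H) = √(2 × 34,320 × 161 / 23.9) = 679.990.
√((H+B)/B) = √((23.9+123)/123) = 1.0928.
Q* ≈ 743.123.

Q* ≈ 743 spools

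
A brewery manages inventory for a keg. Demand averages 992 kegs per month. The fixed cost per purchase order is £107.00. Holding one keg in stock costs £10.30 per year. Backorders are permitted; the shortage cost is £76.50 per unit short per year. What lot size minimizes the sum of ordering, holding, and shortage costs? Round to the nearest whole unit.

Q* ≈ 530 kegs

Annual demand D = 992 × 12 = 11,904.
With planned backorders, Q* = √(2DS/H) · √((H+B)/B).
√(2DS/H) = √(2 × 11,904 × 107 / 10.3) = 497.319.
√((H+B)/B) = √((10.3+76.5)/76.5) = 1.0652.
Q* ≈ 529.741.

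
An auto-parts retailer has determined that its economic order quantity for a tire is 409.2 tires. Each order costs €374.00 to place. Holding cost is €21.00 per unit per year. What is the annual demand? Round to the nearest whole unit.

D ≈ 4,701 tires per year

The basic EOQ model gives Q* = √(2DS/H); rearrange for the unknown.
From Q* = √(2DS/H): D = Q*²H / (2S) = 409.2² × 21 / (2 × 374) = 4700.986.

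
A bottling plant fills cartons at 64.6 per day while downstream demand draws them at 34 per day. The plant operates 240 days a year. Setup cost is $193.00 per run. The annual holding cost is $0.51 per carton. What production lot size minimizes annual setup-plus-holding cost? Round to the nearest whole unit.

Annual demand D = 34 × 240 = 8,160.
Production build-up factor (1 − d/p) = 1 − 34/64.6 = 0.4737.
Q* = √(2DS / (H(1 − d/p))) = √(2 × 8,160 × 193 / (0.51 × 0.4737)).
= √(3,149,760 / 0.2416) ≈ 3610.848.

Q* ≈ 3,611 cartons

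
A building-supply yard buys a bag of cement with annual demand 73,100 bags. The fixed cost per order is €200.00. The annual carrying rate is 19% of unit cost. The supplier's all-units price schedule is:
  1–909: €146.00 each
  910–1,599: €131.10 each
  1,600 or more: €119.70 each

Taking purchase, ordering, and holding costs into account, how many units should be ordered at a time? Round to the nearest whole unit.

Q* ≈ 1,600 bags

Holding cost per unit per year at price C is H = 0.19·C.
Candidates are each tier's EOQ (if it falls in that tier) and each price-break quantity.
Tier 1 (€146.00): EOQ = 1026.7 exceeds tier's upper bound 909, so this tier is dominated.
EOQ at €131.10 = 1083.5 (feasible in tier 2): TC = 73,100×€131.10 + (73,100/1083.5)×200 + (1083.5/2)×0.19×€131.10 = €9,610,397.76.
EOQ at €119.70 = 1133.9 < 1600, so use break Q=1600: TC = 73,100×€119.70 + (73,100/1600.0)×200 + (1600.0/2)×0.19×€119.70 = €8,777,401.90.
Lowest total cost is €8,777,401.90 at Q = 1600.0.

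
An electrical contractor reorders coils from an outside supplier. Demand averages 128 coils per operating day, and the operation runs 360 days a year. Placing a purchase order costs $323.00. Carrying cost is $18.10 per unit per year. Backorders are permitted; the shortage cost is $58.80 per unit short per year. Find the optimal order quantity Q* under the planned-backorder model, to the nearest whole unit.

Annual demand D = 128 × 360 = 46,080.
With planned backorders, Q* = √(2DS/H) · √((H+B)/B).
√(2DS/H) = √(2 × 46,080 × 323 / 18.1) = 1282.429.
√((H+B)/B) = √((18.1+58.8)/58.8) = 1.1436.
Q* ≈ 1466.587.

Q* ≈ 1,467 coils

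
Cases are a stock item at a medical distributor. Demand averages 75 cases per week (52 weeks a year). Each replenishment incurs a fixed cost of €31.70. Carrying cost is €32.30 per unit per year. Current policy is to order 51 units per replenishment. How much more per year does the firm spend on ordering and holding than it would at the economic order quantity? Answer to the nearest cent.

Annual demand D = 75 × 52 = 3,900.
EOQ = √(2DS/H) = √(2 × 3,900 × 31.7 / 32.3) ≈ 87.49.
Cost at Q* = (D/Q*)S + (Q*/2)H = √(2DSH) ≈ €2,826.04.
Cost at Q = 51: (3,900/51)×31.7 + (51/2)×32.3 = €2,424.12 + €823.65 = €3,247.77.
Excess = €3,247.77 − €2,826.04 = €421.73.

Extra cost ≈ €421.73 per year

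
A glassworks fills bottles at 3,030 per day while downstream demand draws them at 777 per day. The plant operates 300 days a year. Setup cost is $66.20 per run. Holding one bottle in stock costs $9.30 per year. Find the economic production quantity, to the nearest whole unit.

Q* ≈ 2,113 bottles

Annual demand D = 777 × 300 = 233,100.
Production build-up factor (1 − d/p) = 1 − 777/3,030 = 0.7436.
Q* = √(2DS / (H(1 − d/p))) = √(2 × 233,100 × 66.2 / (9.3 × 0.7436)).
= √(30,862,440 / 6.9151) ≈ 2112.586.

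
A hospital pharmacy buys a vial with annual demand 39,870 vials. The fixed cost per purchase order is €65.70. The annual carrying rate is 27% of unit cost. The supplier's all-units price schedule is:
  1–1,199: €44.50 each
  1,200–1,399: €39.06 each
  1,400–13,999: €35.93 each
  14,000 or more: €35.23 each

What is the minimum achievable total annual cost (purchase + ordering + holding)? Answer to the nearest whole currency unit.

TC* ≈ €1,441,191

Holding cost per unit per year at price C is H = 0.27·C.
Evaluate total cost at each tier's feasible EOQ or, if the EOQ is below the tier, at the tier's minimum quantity.
EOQ at €44.50 = 660.3 (feasible in tier 1): TC = 39,870×€44.50 + (39,870/660.3)×65.7 + (660.3/2)×0.27×€44.50 = €1,782,148.83.
EOQ at €39.06 = 704.8 < 1200, so use break Q=1200: TC = 39,870×€39.06 + (39,870/1200.0)×65.7 + (1200.0/2)×0.27×€39.06 = €1,565,832.80.
EOQ at €35.93 = 734.9 < 1400, so use break Q=1400: TC = 39,870×€35.93 + (39,870/1400.0)×65.7 + (1400.0/2)×0.27×€35.93 = €1,441,190.91.
EOQ at €35.23 = 742.1 < 14000, so use break Q=14000: TC = 39,870×€35.23 + (39,870/14000.0)×65.7 + (14000.0/2)×0.27×€35.23 = €1,471,391.90.
Lowest total cost among the candidates is at Q = 1400.0.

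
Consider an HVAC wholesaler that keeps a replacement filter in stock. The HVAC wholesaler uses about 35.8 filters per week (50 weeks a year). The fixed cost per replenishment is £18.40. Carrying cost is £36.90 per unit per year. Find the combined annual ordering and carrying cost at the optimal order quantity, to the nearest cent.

Annual demand D = 35.8 × 50 = 1,790.
Q* = √(2DS/H) = √(2 × 1,790 × 18.4 / 36.9) ≈ 42.25.
At the optimum the two cost components are equal, so total cost = 2·(Q*/2)H = Q*·H.
Minimum total = √(2DSH) = √(2 × 1,790 × 18.4 × 36.9) ≈ 1559.063.

TC* ≈ £1,559.06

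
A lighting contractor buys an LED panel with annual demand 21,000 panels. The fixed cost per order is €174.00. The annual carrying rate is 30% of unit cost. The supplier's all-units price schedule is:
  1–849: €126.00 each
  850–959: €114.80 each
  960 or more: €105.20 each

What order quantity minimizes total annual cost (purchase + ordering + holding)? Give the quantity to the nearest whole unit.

Holding cost per unit per year at price C is H = 0.30·C.
Evaluate total cost at each tier's feasible EOQ or, if the EOQ is below the tier, at the tier's minimum quantity.
EOQ at €126.00 = 439.7 (feasible in tier 1): TC = 21,000×€126.00 + (21,000/439.7)×174 + (439.7/2)×0.30×€126.00 = €2,662,620.54.
EOQ at €114.80 = 460.6 < 850, so use break Q=850: TC = 21,000×€114.80 + (21,000/850.0)×174 + (850.0/2)×0.30×€114.80 = €2,429,735.82.
EOQ at €105.20 = 481.2 < 960, so use break Q=960: TC = 21,000×€105.20 + (21,000/960.0)×174 + (960.0/2)×0.30×€105.20 = €2,228,155.05.
Lowest total cost is €2,228,155.05 at Q = 960.0.

Q* ≈ 960 panels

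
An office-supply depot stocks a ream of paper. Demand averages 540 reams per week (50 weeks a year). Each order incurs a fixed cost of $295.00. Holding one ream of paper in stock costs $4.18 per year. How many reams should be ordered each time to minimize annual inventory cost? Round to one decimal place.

Annual demand D = 540 × 50 = 27,000.
EOQ = √(2DS / H) = √(2 × 27,000 × 295 / 4.18).
= √(15,930,000 / 4.18) = √3,811,004.7847 ≈ 1952.179.

Q* ≈ 1,952.2 reams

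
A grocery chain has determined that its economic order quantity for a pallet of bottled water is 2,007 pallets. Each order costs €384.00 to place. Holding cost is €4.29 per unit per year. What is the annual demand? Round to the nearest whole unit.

D ≈ 22,500 pallets per year

Invert the EOQ relation Q*² = 2DS/H.
From Q* = √(2DS/H): D = Q*²H / (2S) = 2,007² × 4.29 / (2 × 384) = 22500.430.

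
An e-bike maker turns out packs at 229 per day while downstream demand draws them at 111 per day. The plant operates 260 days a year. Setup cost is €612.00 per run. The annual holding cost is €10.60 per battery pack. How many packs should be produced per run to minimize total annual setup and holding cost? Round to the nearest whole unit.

Q* ≈ 2,543 packs

Annual demand D = 111 × 260 = 28,860.
Production build-up factor (1 − d/p) = 1 − 111/229 = 0.5153.
Q* = √(2DS / (H(1 − d/p))) = √(2 × 28,860 × 612 / (10.6 × 0.5153)).
= √(35,324,640 / 5.462) ≈ 2543.096.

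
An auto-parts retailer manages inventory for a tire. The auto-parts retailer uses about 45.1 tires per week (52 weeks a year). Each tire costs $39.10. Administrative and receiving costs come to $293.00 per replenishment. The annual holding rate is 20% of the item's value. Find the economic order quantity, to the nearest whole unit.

Annual demand D = 45.1 × 52 = 2,345.2.
Holding cost H = 0.20 × $39.10 = $7.8200 per unit per year.
EOQ = √(2DS / H) = √(2 × 2,345.2 × 293 / 7.82).
= √(1,374,287.2 / 7.82) = √175,740.0512 ≈ 419.214.

Q* ≈ 419 tires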